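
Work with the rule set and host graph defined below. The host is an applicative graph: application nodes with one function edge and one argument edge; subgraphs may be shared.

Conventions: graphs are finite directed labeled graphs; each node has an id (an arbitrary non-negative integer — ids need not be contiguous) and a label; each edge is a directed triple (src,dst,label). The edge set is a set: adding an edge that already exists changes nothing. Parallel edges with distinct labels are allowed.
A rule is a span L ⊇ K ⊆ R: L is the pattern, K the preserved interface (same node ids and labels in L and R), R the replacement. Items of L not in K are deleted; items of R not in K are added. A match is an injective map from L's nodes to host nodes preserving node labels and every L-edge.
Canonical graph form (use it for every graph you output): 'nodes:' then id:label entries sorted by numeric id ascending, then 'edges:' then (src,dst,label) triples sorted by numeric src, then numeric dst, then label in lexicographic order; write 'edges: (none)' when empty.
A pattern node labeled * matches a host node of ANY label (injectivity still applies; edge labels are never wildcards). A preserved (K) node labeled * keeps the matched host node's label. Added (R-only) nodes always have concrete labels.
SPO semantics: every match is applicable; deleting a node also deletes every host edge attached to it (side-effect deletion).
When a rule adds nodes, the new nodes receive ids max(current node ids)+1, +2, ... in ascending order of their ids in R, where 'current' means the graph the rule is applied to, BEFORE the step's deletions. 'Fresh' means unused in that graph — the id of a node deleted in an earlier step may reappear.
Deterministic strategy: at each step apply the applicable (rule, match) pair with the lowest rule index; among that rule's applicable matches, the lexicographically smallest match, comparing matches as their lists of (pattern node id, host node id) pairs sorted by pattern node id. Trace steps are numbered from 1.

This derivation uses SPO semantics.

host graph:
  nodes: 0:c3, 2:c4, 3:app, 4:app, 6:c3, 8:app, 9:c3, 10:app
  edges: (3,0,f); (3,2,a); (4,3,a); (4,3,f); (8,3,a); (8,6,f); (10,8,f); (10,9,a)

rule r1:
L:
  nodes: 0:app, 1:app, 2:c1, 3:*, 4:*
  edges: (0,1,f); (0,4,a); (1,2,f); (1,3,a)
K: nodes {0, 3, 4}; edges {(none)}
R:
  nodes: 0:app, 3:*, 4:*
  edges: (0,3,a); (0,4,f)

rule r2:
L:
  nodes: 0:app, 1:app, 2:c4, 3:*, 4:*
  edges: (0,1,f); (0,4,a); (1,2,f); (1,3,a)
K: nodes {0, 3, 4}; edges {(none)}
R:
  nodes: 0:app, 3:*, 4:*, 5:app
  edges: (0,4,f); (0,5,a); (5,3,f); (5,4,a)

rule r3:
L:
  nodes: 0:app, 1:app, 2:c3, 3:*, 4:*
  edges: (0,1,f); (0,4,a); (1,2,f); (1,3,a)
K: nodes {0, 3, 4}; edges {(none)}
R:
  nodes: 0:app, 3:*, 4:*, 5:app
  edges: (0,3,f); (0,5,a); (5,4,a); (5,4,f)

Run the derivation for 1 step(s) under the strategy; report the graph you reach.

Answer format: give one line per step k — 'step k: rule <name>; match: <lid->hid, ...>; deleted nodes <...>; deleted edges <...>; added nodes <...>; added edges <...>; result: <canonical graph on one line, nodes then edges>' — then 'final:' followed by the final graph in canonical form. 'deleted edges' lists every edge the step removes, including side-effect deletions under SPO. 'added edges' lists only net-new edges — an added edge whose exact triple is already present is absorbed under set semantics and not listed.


step 1: rule r3; match: 0->10, 1->8, 2->6, 3->3, 4->9; deleted nodes 6, 8; deleted edges (8,3,a); (8,6,f); (10,8,f); (10,9,a); added nodes 11; added edges (10,3,f); (10,11,a); (11,9,a); (11,9,f); result: nodes: 0:c3, 2:c4, 3:app, 4:app, 9:c3, 10:app, 11:app edges: (3,0,f); (3,2,a); (4,3,a); (4,3,f); (10,3,f); (10,11,a); (11,9,a); (11,9,f)
final:
nodes: 0:c3, 2:c4, 3:app, 4:app, 9:c3, 10:app, 11:app
edges: (3,0,f); (3,2,a); (4,3,a); (4,3,f); (10,3,f); (10,11,a); (11,9,a); (11,9,f)


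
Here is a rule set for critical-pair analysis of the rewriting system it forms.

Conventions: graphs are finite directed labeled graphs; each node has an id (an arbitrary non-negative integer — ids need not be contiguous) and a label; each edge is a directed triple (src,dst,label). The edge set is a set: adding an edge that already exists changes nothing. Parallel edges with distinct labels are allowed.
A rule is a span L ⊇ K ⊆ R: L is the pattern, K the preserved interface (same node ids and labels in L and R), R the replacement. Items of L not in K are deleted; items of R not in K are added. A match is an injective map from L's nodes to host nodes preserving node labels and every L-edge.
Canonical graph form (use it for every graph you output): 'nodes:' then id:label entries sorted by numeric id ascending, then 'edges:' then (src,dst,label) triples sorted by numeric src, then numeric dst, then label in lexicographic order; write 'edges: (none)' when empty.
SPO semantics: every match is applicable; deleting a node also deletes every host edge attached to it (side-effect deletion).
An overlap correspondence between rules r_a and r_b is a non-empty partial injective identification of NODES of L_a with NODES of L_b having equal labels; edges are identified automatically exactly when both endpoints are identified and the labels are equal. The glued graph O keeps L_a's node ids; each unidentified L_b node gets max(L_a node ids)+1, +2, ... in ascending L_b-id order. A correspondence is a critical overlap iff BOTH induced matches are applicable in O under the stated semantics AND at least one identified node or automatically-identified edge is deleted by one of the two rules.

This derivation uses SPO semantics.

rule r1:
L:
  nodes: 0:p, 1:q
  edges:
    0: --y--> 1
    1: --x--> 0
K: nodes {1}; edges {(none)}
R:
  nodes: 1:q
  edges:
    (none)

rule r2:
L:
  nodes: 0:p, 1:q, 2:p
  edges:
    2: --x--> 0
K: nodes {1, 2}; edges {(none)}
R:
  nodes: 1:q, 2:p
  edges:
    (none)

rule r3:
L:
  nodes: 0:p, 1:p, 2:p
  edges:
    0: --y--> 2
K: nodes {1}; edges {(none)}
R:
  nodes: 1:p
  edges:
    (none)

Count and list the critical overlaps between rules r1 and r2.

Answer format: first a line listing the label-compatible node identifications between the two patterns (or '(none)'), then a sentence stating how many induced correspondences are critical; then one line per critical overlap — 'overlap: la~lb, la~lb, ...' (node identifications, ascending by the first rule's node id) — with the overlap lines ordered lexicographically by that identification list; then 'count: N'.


label-compatible node identifications between L(r1) and L(r2): 0~0, 0~2, 1~1
4 of the induced correspondences are critical overlaps of r1 and r2.
overlap: 0~0
overlap: 0~0, 1~1
overlap: 0~2
overlap: 0~2, 1~1
count: 4


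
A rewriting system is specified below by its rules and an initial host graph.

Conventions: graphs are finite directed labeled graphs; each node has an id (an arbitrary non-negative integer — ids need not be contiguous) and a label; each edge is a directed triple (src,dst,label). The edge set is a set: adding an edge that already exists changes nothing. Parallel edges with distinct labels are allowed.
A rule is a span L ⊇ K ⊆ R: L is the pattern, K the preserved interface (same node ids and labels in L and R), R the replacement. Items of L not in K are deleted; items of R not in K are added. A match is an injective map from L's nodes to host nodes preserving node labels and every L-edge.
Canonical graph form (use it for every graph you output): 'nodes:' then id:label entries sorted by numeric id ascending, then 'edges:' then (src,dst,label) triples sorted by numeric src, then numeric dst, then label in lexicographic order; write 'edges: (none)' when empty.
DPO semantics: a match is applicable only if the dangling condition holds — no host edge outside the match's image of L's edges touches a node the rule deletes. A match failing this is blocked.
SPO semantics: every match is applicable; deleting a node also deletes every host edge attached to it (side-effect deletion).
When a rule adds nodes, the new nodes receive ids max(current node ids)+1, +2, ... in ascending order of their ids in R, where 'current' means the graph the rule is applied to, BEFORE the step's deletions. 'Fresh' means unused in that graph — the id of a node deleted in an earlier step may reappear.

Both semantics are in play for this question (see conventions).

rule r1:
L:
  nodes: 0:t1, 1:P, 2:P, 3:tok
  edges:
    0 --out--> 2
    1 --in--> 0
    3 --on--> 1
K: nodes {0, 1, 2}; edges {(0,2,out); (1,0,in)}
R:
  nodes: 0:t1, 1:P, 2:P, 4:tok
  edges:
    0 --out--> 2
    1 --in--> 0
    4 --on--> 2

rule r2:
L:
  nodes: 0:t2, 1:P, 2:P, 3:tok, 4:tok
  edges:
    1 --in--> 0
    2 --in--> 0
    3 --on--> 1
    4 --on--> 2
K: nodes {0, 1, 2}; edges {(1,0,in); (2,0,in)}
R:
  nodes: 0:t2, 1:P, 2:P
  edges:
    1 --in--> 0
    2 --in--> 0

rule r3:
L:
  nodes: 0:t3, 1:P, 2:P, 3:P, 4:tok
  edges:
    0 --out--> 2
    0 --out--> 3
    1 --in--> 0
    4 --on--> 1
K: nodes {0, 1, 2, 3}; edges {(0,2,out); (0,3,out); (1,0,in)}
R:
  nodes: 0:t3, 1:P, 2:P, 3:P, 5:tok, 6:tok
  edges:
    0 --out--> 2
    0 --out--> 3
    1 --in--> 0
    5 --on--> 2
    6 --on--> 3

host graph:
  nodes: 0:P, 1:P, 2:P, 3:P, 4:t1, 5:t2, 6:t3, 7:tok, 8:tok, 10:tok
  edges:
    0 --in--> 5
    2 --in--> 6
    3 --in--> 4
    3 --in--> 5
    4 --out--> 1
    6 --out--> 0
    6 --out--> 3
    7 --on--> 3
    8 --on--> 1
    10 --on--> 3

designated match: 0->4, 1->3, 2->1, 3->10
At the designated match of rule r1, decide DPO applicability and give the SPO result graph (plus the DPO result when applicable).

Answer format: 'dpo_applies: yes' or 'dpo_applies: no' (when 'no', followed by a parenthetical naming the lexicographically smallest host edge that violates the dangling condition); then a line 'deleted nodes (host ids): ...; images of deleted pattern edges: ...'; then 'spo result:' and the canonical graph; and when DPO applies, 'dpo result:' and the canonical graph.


dpo_applies: yes
deleted nodes (host ids): 10; images of deleted pattern edges: (10,3,on)
spo result:
nodes: 0:P, 1:P, 2:P, 3:P, 4:t1, 5:t2, 6:t3, 7:tok, 8:tok, 11:tok
edges: (0,5,in); (2,6,in); (3,4,in); (3,5,in); (4,1,out); (6,0,out); (6,3,out); (7,3,on); (8,1,on); (11,1,on)
dpo result:
nodes: 0:P, 1:P, 2:P, 3:P, 4:t1, 5:t2, 6:t3, 7:tok, 8:tok, 11:tok
edges: (0,5,in); (2,6,in); (3,4,in); (3,5,in); (4,1,out); (6,0,out); (6,3,out); (7,3,on); (8,1,on); (11,1,on)


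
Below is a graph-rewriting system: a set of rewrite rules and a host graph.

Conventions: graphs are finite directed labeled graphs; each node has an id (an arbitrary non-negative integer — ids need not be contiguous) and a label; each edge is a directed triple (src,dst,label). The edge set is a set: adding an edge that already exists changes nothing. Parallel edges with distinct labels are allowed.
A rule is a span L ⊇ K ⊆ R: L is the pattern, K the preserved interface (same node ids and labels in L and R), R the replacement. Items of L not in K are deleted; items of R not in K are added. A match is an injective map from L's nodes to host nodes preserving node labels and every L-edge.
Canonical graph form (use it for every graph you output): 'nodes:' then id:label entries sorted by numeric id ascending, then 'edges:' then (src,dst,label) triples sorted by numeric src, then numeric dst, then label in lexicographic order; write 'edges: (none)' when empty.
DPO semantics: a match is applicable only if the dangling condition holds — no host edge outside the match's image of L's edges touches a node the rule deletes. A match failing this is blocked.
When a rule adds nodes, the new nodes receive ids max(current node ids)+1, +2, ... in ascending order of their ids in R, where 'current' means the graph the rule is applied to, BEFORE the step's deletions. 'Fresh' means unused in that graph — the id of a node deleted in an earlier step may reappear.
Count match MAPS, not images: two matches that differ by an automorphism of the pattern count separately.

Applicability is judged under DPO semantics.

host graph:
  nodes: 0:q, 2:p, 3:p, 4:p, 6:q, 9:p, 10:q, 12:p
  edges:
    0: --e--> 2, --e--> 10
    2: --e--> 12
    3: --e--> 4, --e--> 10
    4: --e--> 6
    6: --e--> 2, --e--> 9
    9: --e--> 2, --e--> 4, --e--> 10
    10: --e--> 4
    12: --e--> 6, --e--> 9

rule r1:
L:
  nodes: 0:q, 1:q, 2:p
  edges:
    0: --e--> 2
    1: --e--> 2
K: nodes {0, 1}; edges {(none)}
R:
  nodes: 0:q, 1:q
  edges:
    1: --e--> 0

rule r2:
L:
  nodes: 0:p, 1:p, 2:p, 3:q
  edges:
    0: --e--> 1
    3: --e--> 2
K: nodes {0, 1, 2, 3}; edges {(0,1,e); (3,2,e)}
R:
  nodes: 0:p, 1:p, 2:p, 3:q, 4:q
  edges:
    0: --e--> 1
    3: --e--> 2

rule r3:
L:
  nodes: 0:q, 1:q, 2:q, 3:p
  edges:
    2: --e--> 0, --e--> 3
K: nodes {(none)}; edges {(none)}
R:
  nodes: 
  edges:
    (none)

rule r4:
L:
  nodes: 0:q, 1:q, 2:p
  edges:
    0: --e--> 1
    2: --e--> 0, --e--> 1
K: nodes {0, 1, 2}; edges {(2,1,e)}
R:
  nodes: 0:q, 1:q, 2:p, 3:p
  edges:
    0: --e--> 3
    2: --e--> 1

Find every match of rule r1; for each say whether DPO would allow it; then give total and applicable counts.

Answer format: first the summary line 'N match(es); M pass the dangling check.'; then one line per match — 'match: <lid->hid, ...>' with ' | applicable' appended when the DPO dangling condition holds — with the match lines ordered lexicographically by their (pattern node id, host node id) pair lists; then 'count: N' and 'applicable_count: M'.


2 match(es); 0 pass the dangling check.
match: 0->0, 1->6, 2->2
match: 0->6, 1->0, 2->2
count: 2
applicable_count: 0


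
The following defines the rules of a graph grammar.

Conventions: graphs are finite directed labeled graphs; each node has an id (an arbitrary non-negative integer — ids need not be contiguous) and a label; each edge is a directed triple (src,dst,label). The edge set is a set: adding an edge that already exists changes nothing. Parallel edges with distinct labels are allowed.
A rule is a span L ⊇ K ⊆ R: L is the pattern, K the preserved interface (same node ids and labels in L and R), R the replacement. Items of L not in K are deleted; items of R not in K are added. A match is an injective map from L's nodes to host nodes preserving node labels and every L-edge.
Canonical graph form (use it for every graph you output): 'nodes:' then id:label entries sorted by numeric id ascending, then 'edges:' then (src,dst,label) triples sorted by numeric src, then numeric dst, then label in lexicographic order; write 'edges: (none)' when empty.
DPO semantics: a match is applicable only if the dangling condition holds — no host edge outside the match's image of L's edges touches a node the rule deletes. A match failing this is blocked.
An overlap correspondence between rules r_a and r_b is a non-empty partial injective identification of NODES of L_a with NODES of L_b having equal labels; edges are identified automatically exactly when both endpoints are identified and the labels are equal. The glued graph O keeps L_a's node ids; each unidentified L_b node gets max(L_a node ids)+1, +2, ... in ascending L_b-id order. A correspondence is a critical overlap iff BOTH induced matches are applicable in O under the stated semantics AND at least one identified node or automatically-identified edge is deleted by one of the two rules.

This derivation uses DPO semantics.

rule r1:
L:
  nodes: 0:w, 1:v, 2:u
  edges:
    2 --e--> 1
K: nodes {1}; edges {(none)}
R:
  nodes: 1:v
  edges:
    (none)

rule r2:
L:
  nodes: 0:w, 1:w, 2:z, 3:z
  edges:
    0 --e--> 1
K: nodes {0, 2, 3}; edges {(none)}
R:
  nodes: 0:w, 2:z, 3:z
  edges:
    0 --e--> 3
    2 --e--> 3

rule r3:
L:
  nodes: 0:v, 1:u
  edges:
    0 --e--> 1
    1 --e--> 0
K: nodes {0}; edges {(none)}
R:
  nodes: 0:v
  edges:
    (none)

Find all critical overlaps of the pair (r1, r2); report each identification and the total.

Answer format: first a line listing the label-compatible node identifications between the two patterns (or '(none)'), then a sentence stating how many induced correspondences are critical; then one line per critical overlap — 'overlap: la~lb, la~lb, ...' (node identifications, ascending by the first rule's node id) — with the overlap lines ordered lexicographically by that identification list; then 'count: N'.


label-compatible node identifications between L(r1) and L(r2): 0~0, 0~1
0 of the induced correspondences are critical overlaps of r1 and r2.
count: 0


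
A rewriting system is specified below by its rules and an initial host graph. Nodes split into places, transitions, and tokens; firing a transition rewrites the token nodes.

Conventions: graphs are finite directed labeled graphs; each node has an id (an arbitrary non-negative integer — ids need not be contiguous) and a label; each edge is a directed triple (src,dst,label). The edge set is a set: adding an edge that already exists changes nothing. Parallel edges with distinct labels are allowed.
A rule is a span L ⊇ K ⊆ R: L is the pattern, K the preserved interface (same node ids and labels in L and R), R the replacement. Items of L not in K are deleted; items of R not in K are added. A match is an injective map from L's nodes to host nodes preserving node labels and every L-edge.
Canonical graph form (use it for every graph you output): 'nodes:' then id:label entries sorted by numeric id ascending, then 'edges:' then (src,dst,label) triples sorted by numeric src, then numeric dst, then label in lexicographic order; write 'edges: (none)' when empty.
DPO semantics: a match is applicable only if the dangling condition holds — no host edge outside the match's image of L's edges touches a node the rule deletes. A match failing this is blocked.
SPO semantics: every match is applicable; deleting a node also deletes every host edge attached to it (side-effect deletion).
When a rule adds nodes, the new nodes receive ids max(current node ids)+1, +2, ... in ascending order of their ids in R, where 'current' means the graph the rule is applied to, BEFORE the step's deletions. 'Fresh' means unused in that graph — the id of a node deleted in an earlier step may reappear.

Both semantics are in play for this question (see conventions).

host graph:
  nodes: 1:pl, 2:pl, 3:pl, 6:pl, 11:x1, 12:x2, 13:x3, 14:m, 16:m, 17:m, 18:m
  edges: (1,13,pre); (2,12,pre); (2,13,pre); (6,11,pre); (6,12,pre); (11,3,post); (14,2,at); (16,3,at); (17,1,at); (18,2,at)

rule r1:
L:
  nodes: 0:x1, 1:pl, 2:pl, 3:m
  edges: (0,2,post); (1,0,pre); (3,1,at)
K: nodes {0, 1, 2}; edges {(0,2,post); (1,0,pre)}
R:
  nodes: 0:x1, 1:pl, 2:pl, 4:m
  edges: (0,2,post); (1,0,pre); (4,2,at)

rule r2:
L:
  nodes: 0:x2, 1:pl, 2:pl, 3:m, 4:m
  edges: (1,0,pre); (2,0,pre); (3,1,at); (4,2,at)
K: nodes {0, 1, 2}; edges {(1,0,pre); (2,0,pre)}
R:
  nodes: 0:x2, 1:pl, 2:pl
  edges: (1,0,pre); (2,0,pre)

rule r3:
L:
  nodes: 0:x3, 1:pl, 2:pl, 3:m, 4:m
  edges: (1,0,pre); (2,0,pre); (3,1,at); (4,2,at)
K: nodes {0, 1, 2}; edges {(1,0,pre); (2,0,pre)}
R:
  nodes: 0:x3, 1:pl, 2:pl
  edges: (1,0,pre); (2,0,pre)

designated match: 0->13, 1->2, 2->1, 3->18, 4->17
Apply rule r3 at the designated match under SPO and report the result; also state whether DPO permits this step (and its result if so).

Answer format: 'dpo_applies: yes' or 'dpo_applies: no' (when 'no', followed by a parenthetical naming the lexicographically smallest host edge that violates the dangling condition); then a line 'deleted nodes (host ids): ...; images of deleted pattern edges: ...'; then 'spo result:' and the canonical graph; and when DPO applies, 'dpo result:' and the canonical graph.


dpo_applies: yes
deleted nodes (host ids): 17, 18; images of deleted pattern edges: (17,1,at); (18,2,at)
spo result:
nodes: 1:pl, 2:pl, 3:pl, 6:pl, 11:x1, 12:x2, 13:x3, 14:m, 16:m
edges: (1,13,pre); (2,12,pre); (2,13,pre); (6,11,pre); (6,12,pre); (11,3,post); (14,2,at); (16,3,at)
dpo result:
nodes: 1:pl, 2:pl, 3:pl, 6:pl, 11:x1, 12:x2, 13:x3, 14:m, 16:m
edges: (1,13,pre); (2,12,pre); (2,13,pre); (6,11,pre); (6,12,pre); (11,3,post); (14,2,at); (16,3,at)


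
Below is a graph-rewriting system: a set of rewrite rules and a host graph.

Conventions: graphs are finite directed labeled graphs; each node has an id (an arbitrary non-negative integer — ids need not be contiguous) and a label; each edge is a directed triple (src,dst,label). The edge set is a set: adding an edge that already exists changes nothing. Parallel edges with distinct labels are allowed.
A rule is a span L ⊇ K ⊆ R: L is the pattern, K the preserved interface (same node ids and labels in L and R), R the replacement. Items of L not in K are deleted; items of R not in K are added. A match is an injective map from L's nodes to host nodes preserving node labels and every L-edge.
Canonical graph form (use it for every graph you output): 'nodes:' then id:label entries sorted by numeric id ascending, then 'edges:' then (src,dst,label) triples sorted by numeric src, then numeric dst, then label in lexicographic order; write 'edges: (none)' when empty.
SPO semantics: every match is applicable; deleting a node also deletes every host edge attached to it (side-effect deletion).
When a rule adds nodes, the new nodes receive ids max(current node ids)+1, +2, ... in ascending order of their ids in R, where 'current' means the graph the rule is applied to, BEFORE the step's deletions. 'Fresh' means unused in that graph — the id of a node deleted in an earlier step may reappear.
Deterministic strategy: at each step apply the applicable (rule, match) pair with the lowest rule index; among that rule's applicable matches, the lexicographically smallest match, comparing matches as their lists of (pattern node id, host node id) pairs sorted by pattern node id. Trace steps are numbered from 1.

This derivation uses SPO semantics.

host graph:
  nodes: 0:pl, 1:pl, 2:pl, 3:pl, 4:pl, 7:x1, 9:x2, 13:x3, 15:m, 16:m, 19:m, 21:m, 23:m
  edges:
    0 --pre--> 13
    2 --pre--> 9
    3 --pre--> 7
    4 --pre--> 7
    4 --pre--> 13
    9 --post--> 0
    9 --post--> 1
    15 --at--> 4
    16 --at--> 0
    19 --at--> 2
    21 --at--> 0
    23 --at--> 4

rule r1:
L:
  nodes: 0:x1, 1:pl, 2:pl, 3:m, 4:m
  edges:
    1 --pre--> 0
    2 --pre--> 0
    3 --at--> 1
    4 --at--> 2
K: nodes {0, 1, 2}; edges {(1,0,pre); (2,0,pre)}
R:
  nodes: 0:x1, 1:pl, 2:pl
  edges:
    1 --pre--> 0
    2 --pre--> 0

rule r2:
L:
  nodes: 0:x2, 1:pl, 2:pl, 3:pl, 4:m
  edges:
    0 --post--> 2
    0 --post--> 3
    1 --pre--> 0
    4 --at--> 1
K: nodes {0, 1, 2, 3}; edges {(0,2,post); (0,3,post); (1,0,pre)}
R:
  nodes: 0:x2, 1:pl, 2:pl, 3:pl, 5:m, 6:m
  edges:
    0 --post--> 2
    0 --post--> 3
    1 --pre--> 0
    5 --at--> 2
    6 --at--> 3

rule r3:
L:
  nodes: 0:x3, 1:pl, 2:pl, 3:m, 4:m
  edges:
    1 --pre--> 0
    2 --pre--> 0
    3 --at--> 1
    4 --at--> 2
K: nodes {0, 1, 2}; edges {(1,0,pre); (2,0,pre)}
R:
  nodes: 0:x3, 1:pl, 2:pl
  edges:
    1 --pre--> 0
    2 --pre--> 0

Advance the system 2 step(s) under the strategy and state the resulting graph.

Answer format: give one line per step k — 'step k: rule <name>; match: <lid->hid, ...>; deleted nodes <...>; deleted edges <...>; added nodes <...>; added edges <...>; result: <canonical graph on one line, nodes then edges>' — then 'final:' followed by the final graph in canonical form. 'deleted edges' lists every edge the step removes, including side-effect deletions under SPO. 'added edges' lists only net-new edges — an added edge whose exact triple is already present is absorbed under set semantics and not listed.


step 1: rule r2; match: 0->9, 1->2, 2->0, 3->1, 4->19; deleted nodes 19; deleted edges (19,2,at); added nodes 24, 25; added edges (24,0,at); (25,1,at); result: nodes: 0:pl, 1:pl, 2:pl, 3:pl, 4:pl, 7:x1, 9:x2, 13:x3, 15:m, 16:m, 21:m, 23:m, 24:m, 25:m edges: (0,13,pre); (2,9,pre); (3,7,pre); (4,7,pre); (4,13,pre); (9,0,post); (9,1,post); (15,4,at); (16,0,at); (21,0,at); (23,4,at); (24,0,at); (25,1,at)
step 2: rule r3; match: 0->13, 1->0, 2->4, 3->16, 4->15; deleted nodes 15, 16; deleted edges (15,4,at); (16,0,at); added nodes (none); added edges (none); result: nodes: 0:pl, 1:pl, 2:pl, 3:pl, 4:pl, 7:x1, 9:x2, 13:x3, 21:m, 23:m, 24:m, 25:m edges: (0,13,pre); (2,9,pre); (3,7,pre); (4,7,pre); (4,13,pre); (9,0,post); (9,1,post); (21,0,at); (23,4,at); (24,0,at); (25,1,at)
final:
nodes: 0:pl, 1:pl, 2:pl, 3:pl, 4:pl, 7:x1, 9:x2, 13:x3, 21:m, 23:m, 24:m, 25:m
edges: (0,13,pre); (2,9,pre); (3,7,pre); (4,7,pre); (4,13,pre); (9,0,post); (9,1,post); (21,0,at); (23,4,at); (24,0,at); (25,1,at)


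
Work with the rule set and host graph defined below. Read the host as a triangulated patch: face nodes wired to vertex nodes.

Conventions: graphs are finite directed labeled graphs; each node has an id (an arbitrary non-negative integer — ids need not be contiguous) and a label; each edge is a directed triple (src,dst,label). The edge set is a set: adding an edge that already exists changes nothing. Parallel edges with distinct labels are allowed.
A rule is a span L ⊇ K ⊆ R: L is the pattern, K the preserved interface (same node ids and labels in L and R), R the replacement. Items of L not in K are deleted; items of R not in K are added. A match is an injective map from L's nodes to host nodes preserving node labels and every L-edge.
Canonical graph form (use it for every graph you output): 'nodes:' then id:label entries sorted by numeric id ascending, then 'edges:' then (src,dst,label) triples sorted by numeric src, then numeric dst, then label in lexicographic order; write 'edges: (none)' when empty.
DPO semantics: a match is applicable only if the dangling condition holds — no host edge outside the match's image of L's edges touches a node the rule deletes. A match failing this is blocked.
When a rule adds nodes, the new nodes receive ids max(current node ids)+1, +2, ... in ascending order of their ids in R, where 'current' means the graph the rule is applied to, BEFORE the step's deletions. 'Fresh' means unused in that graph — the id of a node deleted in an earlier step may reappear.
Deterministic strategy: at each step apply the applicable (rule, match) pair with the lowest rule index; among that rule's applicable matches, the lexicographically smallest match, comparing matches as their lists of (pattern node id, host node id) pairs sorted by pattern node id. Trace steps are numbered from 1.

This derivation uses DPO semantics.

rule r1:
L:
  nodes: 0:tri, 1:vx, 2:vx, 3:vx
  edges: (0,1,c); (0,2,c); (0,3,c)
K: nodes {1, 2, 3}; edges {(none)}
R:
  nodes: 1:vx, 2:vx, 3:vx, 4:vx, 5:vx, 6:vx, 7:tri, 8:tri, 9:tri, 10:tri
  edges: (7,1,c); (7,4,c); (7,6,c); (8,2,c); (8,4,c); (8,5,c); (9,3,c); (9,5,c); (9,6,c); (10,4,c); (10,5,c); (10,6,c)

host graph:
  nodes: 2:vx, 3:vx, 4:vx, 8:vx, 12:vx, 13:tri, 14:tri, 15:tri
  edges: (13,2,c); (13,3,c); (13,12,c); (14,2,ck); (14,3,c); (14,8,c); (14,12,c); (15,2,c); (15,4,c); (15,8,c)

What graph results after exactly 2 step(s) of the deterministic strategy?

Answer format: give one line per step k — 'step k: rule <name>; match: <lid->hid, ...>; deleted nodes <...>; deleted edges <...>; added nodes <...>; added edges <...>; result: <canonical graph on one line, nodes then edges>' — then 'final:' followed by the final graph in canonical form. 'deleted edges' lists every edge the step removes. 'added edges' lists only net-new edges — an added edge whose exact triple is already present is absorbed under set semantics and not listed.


step 1: rule r1; match: 0->13, 1->2, 2->3, 3->12; deleted nodes 13; deleted edges (13,2,c); (13,3,c); (13,12,c); added nodes 16, 17, 18, 19, 20, 21, 22; added edges (19,2,c); (19,16,c); (19,18,c); (20,3,c); (20,16,c); (20,17,c); (21,12,c); (21,17,c); (21,18,c); (22,16,c); (22,17,c); (22,18,c); result: nodes: 2:vx, 3:vx, 4:vx, 8:vx, 12:vx, 14:tri, 15:tri, 16:vx, 17:vx, 18:vx, 19:tri, 20:tri, 21:tri, 22:tri edges: (14,2,ck); (14,3,c); (14,8,c); (14,12,c); (15,2,c); (15,4,c); (15,8,c); (19,2,c); (19,16,c); (19,18,c); (20,3,c); (20,16,c); (20,17,c); (21,12,c); (21,17,c); (21,18,c); (22,16,c); (22,17,c); (22,18,c)
step 2: rule r1; match: 0->15, 1->2, 2->4, 3->8; deleted nodes 15; deleted edges (15,2,c); (15,4,c); (15,8,c); added nodes 23, 24, 25, 26, 27, 28, 29; added edges (26,2,c); (26,23,c); (26,25,c); (27,4,c); (27,23,c); (27,24,c); (28,8,c); (28,24,c); (28,25,c); (29,23,c); (29,24,c); (29,25,c); result: nodes: 2:vx, 3:vx, 4:vx, 8:vx, 12:vx, 14:tri, 16:vx, 17:vx, 18:vx, 19:tri, 20:tri, 21:tri, 22:tri, 23:vx, 24:vx, 25:vx, 26:tri, 27:tri, 28:tri, 29:tri edges: (14,2,ck); (14,3,c); (14,8,c); (14,12,c); (19,2,c); (19,16,c); (19,18,c); (20,3,c); (20,16,c); (20,17,c); (21,12,c); (21,17,c); (21,18,c); (22,16,c); (22,17,c); (22,18,c); (26,2,c); (26,23,c); (26,25,c); (27,4,c); (27,23,c); (27,24,c); (28,8,c); (28,24,c); (28,25,c); (29,23,c); (29,24,c); (29,25,c)
final:
nodes: 2:vx, 3:vx, 4:vx, 8:vx, 12:vx, 14:tri, 16:vx, 17:vx, 18:vx, 19:tri, 20:tri, 21:tri, 22:tri, 23:vx, 24:vx, 25:vx, 26:tri, 27:tri, 28:tri, 29:tri
edges: (14,2,ck); (14,3,c); (14,8,c); (14,12,c); (19,2,c); (19,16,c); (19,18,c); (20,3,c); (20,16,c); (20,17,c); (21,12,c); (21,17,c); (21,18,c); (22,16,c); (22,17,c); (22,18,c); (26,2,c); (26,23,c); (26,25,c); (27,4,c); (27,23,c); (27,24,c); (28,8,c); (28,24,c); (28,25,c); (29,23,c); (29,24,c); (29,25,c)


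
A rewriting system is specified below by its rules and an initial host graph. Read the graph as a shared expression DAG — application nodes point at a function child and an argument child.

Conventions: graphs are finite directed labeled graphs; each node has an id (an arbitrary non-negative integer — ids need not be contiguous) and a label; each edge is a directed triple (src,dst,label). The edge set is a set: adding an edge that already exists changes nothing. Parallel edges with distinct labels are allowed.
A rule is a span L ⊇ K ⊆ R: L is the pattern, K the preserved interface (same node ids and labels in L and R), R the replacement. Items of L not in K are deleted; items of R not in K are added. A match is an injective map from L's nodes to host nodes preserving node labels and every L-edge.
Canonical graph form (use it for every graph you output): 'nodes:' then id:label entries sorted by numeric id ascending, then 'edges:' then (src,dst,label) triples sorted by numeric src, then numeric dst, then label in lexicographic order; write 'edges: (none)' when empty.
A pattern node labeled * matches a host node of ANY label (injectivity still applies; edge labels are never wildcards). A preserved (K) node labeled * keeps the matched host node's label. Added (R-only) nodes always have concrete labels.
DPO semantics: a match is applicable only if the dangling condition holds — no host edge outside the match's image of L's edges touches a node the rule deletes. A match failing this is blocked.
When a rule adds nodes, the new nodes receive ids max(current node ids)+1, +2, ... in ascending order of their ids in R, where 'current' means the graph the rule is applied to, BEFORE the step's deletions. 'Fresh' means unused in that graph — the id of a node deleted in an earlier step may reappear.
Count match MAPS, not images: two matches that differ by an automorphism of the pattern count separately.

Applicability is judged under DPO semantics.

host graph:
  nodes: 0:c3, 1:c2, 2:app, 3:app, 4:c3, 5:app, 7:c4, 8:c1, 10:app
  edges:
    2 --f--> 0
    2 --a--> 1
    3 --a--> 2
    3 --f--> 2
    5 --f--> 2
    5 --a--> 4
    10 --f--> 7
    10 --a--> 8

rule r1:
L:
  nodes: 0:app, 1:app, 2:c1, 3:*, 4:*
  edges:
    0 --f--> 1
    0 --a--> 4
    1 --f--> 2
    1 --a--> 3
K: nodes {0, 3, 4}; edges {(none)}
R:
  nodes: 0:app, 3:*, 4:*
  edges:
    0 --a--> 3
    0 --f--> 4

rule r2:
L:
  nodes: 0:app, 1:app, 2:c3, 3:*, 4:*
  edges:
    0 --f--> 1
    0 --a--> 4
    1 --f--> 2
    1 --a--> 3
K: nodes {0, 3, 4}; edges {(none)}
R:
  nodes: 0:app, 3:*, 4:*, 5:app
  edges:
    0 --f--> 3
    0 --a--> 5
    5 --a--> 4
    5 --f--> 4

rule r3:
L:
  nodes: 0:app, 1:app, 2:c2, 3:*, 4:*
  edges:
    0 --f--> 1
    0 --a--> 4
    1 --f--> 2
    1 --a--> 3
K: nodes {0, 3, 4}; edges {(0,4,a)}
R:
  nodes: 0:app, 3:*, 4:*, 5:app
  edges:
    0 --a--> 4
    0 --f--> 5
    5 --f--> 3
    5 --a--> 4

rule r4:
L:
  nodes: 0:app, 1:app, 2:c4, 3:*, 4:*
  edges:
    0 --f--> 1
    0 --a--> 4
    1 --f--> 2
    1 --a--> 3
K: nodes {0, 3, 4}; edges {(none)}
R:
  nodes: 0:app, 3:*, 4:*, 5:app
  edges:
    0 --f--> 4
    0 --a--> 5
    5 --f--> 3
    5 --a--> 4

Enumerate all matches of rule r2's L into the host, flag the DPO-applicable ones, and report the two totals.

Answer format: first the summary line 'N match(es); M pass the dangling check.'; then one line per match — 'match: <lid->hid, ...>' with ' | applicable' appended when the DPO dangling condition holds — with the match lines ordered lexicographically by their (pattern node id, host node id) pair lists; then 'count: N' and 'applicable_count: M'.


1 match(es); 0 pass the dangling check.
match: 0->5, 1->2, 2->0, 3->1, 4->4
count: 1
applicable_count: 0


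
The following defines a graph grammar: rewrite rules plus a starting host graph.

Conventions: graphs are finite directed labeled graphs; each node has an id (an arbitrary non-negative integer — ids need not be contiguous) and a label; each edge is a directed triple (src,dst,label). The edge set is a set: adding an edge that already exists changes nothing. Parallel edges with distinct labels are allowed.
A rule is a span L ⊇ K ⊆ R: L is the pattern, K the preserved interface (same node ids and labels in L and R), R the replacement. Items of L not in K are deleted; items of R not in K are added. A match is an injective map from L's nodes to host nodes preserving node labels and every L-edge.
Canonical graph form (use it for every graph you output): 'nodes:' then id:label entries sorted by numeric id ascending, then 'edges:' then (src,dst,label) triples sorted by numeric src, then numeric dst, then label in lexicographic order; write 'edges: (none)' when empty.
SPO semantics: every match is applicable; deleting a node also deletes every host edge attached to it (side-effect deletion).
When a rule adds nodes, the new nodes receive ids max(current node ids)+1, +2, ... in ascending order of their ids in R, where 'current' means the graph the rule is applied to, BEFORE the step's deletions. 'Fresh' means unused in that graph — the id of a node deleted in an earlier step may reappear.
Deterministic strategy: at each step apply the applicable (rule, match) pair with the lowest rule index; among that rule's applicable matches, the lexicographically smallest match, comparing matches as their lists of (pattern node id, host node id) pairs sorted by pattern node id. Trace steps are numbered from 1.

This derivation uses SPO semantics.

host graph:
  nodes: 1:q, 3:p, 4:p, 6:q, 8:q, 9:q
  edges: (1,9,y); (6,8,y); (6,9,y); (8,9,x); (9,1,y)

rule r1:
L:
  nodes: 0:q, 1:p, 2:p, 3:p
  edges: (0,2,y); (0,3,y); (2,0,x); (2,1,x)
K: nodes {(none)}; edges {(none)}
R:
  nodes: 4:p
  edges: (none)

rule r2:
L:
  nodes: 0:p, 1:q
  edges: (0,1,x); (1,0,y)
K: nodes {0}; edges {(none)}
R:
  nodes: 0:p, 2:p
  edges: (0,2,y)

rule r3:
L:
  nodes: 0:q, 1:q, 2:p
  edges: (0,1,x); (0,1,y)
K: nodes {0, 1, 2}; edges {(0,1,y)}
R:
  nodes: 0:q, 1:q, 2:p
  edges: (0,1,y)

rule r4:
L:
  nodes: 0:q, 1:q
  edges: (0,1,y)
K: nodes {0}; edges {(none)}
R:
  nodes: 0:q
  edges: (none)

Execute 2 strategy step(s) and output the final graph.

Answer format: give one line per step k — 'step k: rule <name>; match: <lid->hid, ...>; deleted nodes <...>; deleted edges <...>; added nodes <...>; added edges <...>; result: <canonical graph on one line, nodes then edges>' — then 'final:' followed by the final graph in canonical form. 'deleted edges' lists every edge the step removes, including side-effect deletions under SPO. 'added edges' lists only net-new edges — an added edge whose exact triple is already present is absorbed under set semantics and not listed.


step 1: rule r4; match: 0->1, 1->9; deleted nodes 9; deleted edges (1,9,y); (6,9,y); (8,9,x); (9,1,y); added nodes (none); added edges (none); result: nodes: 1:q, 3:p, 4:p, 6:q, 8:q edges: (6,8,y)
step 2: rule r4; match: 0->6, 1->8; deleted nodes 8; deleted edges (6,8,y); added nodes (none); added edges (none); result: nodes: 1:q, 3:p, 4:p, 6:q edges: (none)
final:
nodes: 1:q, 3:p, 4:p, 6:q
edges: (none)


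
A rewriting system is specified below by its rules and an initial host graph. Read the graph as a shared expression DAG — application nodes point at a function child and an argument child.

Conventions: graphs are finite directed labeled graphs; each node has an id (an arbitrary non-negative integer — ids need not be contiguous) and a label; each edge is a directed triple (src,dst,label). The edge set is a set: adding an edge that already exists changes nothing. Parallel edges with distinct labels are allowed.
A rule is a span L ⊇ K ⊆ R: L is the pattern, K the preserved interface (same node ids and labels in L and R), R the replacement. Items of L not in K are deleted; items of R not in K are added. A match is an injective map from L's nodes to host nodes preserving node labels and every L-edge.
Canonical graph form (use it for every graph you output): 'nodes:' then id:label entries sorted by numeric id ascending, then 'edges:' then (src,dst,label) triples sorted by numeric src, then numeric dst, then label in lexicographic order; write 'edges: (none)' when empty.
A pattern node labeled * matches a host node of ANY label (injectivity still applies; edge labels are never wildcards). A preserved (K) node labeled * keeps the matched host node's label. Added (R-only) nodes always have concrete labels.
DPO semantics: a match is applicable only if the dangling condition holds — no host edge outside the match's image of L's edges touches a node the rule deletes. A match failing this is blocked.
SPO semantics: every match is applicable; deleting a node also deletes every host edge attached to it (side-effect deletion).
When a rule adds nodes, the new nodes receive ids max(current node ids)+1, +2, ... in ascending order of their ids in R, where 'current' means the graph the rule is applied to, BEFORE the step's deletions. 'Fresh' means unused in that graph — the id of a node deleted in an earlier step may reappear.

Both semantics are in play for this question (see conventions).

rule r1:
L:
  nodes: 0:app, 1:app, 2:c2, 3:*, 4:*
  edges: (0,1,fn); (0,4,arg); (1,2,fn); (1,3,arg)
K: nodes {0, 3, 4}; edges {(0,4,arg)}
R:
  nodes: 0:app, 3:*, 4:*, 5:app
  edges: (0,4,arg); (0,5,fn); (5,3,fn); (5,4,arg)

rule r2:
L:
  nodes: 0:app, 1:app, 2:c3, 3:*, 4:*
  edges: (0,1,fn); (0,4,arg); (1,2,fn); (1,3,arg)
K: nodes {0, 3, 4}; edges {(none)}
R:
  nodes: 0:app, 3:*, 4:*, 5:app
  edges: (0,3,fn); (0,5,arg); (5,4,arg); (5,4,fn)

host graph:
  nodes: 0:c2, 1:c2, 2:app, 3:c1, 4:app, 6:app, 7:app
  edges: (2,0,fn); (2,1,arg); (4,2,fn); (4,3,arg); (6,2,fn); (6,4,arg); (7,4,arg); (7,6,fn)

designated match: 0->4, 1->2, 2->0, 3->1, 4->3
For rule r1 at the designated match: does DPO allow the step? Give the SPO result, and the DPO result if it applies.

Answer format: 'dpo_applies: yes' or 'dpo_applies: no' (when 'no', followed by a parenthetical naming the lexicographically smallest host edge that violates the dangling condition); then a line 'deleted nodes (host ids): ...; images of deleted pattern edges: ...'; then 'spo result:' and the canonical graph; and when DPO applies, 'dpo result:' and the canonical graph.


dpo_applies: no
(the rule deletes node 2, which keeps host edge (6,2,fn) outside the match image — the dangling condition fails, DPO blocks; SPO proceeds and side-deletes such edges)
deleted nodes (host ids): 0, 2; images of deleted pattern edges: (2,0,fn); (2,1,arg); (4,2,fn)
spo result:
nodes: 1:c2, 3:c1, 4:app, 6:app, 7:app, 8:app
edges: (4,3,arg); (4,8,fn); (6,4,arg); (7,4,arg); (7,6,fn); (8,1,fn); (8,3,arg)


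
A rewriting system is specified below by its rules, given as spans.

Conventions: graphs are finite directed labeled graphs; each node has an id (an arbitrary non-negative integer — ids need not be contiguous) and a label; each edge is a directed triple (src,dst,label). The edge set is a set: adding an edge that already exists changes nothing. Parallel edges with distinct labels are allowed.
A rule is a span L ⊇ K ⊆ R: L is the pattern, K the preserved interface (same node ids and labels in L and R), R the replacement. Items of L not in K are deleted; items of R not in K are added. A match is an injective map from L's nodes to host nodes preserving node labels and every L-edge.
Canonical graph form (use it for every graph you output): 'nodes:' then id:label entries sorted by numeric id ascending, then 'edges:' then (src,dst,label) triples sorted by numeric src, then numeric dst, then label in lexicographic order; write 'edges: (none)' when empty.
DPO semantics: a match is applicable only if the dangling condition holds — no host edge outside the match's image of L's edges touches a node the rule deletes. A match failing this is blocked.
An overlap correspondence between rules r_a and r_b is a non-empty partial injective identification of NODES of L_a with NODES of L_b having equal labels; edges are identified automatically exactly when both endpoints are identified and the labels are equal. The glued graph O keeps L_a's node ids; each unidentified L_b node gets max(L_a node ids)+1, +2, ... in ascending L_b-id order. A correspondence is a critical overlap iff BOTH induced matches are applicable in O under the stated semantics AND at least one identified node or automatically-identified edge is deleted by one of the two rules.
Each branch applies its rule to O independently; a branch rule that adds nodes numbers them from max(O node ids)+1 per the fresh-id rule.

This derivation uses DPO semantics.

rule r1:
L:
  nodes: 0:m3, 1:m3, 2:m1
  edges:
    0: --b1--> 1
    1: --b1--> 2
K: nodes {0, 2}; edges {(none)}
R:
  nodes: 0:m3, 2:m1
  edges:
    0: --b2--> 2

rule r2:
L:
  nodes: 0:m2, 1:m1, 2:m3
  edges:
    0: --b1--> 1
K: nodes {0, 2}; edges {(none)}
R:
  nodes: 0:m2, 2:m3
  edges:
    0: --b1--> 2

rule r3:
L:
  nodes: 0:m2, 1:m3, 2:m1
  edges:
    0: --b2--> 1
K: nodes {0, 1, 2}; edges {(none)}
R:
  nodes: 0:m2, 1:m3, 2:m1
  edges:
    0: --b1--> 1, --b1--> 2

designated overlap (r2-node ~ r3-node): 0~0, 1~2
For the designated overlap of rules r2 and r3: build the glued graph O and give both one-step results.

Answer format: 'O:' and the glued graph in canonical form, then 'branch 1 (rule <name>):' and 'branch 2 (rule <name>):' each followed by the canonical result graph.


O:
nodes: 0:m2, 1:m1, 2:m3, 3:m3
edges: (0,1,b1); (0,3,b2)
branch 1 (rule r2):
nodes: 0:m2, 2:m3, 3:m3
edges: (0,2,b1); (0,3,b2)
branch 2 (rule r3):
nodes: 0:m2, 1:m1, 2:m3, 3:m3
edges: (0,1,b1); (0,3,b1)
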